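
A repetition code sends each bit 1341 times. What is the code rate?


Rate = k/n = 1/1341

1/1341


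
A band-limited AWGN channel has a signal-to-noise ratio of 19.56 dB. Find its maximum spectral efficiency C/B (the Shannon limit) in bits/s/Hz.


SNR_linear = 10^(19.56/10) = 90.3649; C/B = log2(1 + SNR_linear) = log2(1 + 90.3649) = 6.5136

6.5136 bits/s/Hz


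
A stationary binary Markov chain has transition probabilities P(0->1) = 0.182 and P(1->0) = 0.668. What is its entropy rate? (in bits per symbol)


Stationary distribution: pi_0 = p10/(p01+p10) = 0.7859, pi_1 = 0.2141. Entropy rate H' = pi_0*H(p01) + pi_1*H(p10) = 0.7859*0.6844 + 0.2141*0.917 = 0.7342

0.7342 bits/symbol


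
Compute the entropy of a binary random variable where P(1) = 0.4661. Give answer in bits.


H = -p*log2(p) - (1-p)*log2(1-p). -0.4661*log2(0.4661) = 0.513311; -0.5339*log2(0.5339) = 0.483371. H = 0.513311 + 0.483371 = 0.9967

0.9967 bits


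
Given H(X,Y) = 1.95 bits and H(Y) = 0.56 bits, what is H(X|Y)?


H(X|Y) = H(X,Y) - H(Y) = 1.95 - 0.56 = 1.39

1.39 bits


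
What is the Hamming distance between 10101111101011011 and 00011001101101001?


Count differing positions: ^ . ^ ^ . ^ ^ . . . . ^ ^ . . ^ . = 8 differences

8


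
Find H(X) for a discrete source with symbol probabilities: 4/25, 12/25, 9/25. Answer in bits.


H = -sum(p_i * log2(p_i)). Terms: -(4/25)*log2(4/25) = 0.423017; -(12/25)*log2(12/25) = 0.508269; -(9/25)*log2(9/25) = 0.530615. H = 0.423017 + 0.508269 + 0.530615 = 1.4619

1.4619 bits


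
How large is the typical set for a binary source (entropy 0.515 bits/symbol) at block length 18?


log2|A_typical| = nH = 18 * 0.515 = 9.27, so |A_typical| ~ 2^9.27 = 6.174e+02

6.174e+02


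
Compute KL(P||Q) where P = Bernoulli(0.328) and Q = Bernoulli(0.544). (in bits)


KL = p*log2(p/q) + (1-p)*log2((1-p)/(1-q)) = 0.328*log2(0.328/0.544) + 0.672*log2(0.672/0.456) = 0.1365

0.1365 bits


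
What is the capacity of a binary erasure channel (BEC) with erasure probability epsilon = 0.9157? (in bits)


C = 1 - epsilon = 1 - 0.9157 = 0.0843

0.0843 bits


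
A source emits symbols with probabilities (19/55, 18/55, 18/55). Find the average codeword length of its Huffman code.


Huffman construction (repeatedly merge the two least-probable nodes; each merge adds 1 bit to every symbol beneath it): 18/55 + 18/55 = 36/55; 19/55 + 36/55 = 1. Resulting codeword lengths (in the order the probabilities were given): (1, 2, 2). L_avg = sum(p_i * l_i) = 19/55*1 + 18/55*2 + 18/55*2 = 91/55 = 1.6545

1.6545 bits


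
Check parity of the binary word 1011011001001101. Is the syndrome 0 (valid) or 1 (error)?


Syndrome = XOR of all bits = 1 XOR 0 XOR 1 XOR 1 XOR 0 XOR 1 XOR 1 XOR 0 XOR 0 XOR 1 XOR 0 XOR 0 XOR 1 XOR 1 XOR 0 XOR 1 = 1

1


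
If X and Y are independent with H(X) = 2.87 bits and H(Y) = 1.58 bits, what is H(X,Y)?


For independent variables, H(X,Y) = H(X) + H(Y) = 2.87 + 1.58 = 4.45

4.45 bits


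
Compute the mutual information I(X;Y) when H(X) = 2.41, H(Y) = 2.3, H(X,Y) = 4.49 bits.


I(X;Y) = H(X) + H(Y) - H(X,Y) = 2.41 + 2.3 - 4.49 = 0.22

0.22 bits


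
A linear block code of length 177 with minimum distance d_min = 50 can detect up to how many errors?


Detection capability = d_min - 1 = 50 - 1 = 49

49 errors


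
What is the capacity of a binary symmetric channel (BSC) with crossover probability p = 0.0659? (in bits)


H(p) = -p*log2(p) - (1-p)*log2(1-p) = -0.0659*log2(0.0659) - 0.9341*log2(0.9341) = 0.258564 + 0.091870 = 0.3504. C = 1 - H(p) = 1 - 0.3504 = 0.6496

0.6496 bits


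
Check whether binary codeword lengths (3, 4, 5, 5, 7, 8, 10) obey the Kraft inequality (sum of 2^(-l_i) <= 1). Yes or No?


Kraft sum = sum(2^(-l_i)) = 0.2627, need <= 1. Result: satisfied (a binary prefix-free code with these lengths exists)

Yes


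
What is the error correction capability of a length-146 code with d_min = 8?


Correction capability = floor((d-1)/2) = floor((8-1)/2) = 3

3 errors


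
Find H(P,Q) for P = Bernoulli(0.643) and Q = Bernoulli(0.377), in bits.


H(P,Q) = -p*log2(q) - (1-p)*log2(1-q). -0.643*log2(0.377) = 0.904935; -0.357*log2(0.623) = 0.243722. H(P,Q) = 0.904935 + 0.243722 = 1.1487

1.1487 bits


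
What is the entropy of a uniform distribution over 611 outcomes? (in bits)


H = log2(n) = log2(611) = 9.255

9.255 bits


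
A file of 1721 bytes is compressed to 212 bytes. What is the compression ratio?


Ratio = original / compressed = 1721 / 212 = 8.1179

8.1179


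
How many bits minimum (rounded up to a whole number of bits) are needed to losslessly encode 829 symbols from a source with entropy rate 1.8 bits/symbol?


Minimum bits >= n * H = 829 * 1.8 = 1492.2, rounded up to a whole number of bits = 1493

1493 bits


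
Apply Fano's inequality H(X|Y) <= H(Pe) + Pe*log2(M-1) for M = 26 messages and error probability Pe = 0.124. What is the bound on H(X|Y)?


H(Pe) = -Pe*log2(Pe) - (1-Pe)*log2(1-Pe) = -0.124*log2(0.124) - 0.876*log2(0.876) = 0.373437 + 0.167314 = 0.5408. Pe*log2(M-1) = 0.124*log2(25) = 0.575838. Bound = H(Pe) + Pe*log2(M-1) = 0.373437 + 0.167314 + 0.575838 = 1.1166

1.1166 bits


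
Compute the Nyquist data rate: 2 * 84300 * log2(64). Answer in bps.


Rate = 2 * B * log2(M) = 2 * 84300 * 6.0 = 1011600.0

1011600.0 bps


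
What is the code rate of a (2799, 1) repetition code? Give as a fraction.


Rate = k/n = 1/2799

1/2799


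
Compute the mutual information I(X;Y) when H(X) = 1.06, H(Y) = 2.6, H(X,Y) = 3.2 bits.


I(X;Y) = H(X) + H(Y) - H(X,Y) = 1.06 + 2.6 - 3.2 = 0.46

0.46 bits


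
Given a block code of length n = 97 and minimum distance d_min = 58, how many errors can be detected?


Detection capability = d_min - 1 = 58 - 1 = 57

57 errors


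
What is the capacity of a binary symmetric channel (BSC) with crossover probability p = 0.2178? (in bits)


H(p) = -p*log2(p) - (1-p)*log2(1-p) = -0.2178*log2(0.2178) - 0.7822*log2(0.7822) = 0.478926 + 0.277204 = 0.7561. C = 1 - H(p) = 1 - 0.7561 = 0.2439

0.2439 bits


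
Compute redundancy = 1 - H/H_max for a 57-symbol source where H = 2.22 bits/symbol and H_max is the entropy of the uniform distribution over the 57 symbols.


H_max = log2(K) = log2(57) = 5.8329 bits/symbol. Redundancy = 1 - H/H_max = 1 - 2.22/5.8329 = 1 - 0.3806 = 0.6194

0.6194


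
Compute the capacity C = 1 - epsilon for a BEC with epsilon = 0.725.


C = 1 - epsilon = 1 - 0.725 = 0.275

0.275 bits


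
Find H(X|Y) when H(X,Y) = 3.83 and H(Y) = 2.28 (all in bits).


H(X|Y) = H(X,Y) - H(Y) = 3.83 - 2.28 = 1.55

1.55 bits


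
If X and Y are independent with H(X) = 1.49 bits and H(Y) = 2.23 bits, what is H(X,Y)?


For independent variables, H(X,Y) = H(X) + H(Y) = 1.49 + 2.23 = 3.72

3.72 bits


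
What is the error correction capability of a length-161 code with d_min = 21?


Correction capability = floor((d-1)/2) = floor((21-1)/2) = 10

10 errors


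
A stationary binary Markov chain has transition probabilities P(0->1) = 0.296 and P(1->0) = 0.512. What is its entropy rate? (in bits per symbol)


Stationary distribution: pi_0 = p10/(p01+p10) = 0.6337, pi_1 = 0.3663. Entropy rate H' = pi_0*H(p01) + pi_1*H(p10) = 0.6337*0.8763 + 0.3663*0.9996 = 0.9215

0.9215 bits/symbol


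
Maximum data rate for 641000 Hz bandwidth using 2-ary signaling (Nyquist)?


Rate = 2 * B * log2(M) = 2 * 641000 * 1.0 = 1282000.0

1282000.0 bps


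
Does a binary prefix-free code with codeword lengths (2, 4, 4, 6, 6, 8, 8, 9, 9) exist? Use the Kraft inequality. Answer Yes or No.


Kraft sum = sum(2^(-l_i)) = 0.418, need <= 1. Result: satisfied (a binary prefix-free code with these lengths exists)

Yes


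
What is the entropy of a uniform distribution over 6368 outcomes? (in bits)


H = log2(n) = log2(6368) = 12.6366

12.6366 bits


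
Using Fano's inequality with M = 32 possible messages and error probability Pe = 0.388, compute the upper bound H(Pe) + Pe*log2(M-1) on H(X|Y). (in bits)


H(Pe) = -Pe*log2(Pe) - (1-Pe)*log2(1-Pe) = -0.388*log2(0.388) - 0.612*log2(0.612) = 0.529958 + 0.433539 = 0.9635. Pe*log2(M-1) = 0.388*log2(31) = 1.922228. Bound = H(Pe) + Pe*log2(M-1) = 0.529958 + 0.433539 + 1.922228 = 2.8857

2.8857 bits


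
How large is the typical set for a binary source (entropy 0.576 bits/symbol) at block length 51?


log2|A_typical| = nH = 51 * 0.576 = 29.376, so |A_typical| ~ 2^29.376 = 6.967e+08

6.967e+08


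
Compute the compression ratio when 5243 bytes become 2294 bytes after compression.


Ratio = original / compressed = 5243 / 2294 = 2.2855

2.2855


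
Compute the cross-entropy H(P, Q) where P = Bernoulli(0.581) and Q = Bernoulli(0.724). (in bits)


H(P,Q) = -p*log2(q) - (1-p)*log2(1-q). -0.581*log2(0.724) = 0.270710; -0.419*log2(0.276) = 0.778192. H(P,Q) = 0.270710 + 0.778192 = 1.0489

1.0489 bits


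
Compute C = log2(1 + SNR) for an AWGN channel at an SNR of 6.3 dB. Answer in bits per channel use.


SNR_linear = 10^(6.3/10) = 4.2658; C = log2(1 + SNR_linear) = log2(1 + 4.2658) = 2.3967

2.3967 bits/channel use


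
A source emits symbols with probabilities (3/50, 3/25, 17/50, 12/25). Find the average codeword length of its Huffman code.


Huffman construction (repeatedly merge the two least-probable nodes; each merge adds 1 bit to every symbol beneath it): 3/50 + 3/25 = 9/50; 9/50 + 17/50 = 13/25; 12/25 + 13/25 = 1. Resulting codeword lengths (in the order the probabilities were given): (3, 3, 2, 1). L_avg = sum(p_i * l_i) = 3/50*3 + 3/25*3 + 17/50*2 + 12/25*1 = 17/10 = 1.7

1.7 bits


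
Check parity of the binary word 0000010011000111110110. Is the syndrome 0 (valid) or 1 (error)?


Syndrome = XOR of all bits = 0 XOR 0 XOR 0 XOR 0 XOR 0 XOR 1 XOR 0 XOR 0 XOR 1 XOR 1 XOR 0 XOR 0 XOR 0 XOR 1 XOR 1 XOR 1 XOR 1 XOR 1 XOR 0 XOR 1 XOR 1 XOR 0 = 0

0


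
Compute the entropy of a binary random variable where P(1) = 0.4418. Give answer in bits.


H = -p*log2(p) - (1-p)*log2(1-p). -0.4418*log2(0.4418) = 0.520677; -0.5582*log2(0.5582) = 0.469528. H = 0.520677 + 0.469528 = 0.9902

0.9902 bits


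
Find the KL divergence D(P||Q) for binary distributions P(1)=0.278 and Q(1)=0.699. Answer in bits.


KL = p*log2(p/q) + (1-p)*log2((1-p)/(1-q)) = 0.278*log2(0.278/0.699) + 0.722*log2(0.722/0.301) = 0.5415

0.5415 bits


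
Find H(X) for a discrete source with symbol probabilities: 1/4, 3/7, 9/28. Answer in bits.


H = -sum(p_i * log2(p_i)). Terms: -(1/4)*log2(1/4) = 0.500000; -(3/7)*log2(3/7) = 0.523882; -(9/28)*log2(9/28) = 0.526317. H = 0.500000 + 0.523882 + 0.526317 = 1.5502

1.5502 bits


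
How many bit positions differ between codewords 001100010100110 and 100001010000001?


Count differing positions: ^ . ^ ^ . ^ . . . ^ . . ^ ^ ^ = 8 differences

8


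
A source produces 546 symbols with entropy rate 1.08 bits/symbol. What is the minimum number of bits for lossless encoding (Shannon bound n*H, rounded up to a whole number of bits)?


Minimum bits >= n * H = 546 * 1.08 = 589.68, rounded up to a whole number of bits = 590

590 bits


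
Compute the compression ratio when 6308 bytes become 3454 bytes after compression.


Ratio = original / compressed = 6308 / 3454 = 1.8263

1.8263


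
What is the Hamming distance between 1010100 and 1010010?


Count differing positions: . . . . ^ ^ . = 2 differences

2


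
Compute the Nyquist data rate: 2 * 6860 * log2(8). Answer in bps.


Rate = 2 * B * log2(M) = 2 * 6860 * 3.0 = 41160.0

41160.0 bps


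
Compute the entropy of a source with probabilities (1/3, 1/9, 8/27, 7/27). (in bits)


H = -sum(p_i * log2(p_i)). Terms: -(1/3)*log2(1/3) = 0.528321; -(1/9)*log2(1/9) = 0.352214; -(8/27)*log2(8/27) = 0.519967; -(7/27)*log2(7/27) = 0.504916. H = 0.528321 + 0.352214 + 0.519967 + 0.504916 = 1.9054

1.9054 bits


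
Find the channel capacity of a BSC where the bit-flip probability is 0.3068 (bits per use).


H(p) = -p*log2(p) - (1-p)*log2(1-p) = -0.3068*log2(0.3068) - 0.6932*log2(0.6932) = 0.522980 + 0.366465 = 0.8894. C = 1 - H(p) = 1 - 0.8894 = 0.1106

0.1106 bits


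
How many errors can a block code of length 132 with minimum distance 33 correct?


Correction capability = floor((d-1)/2) = floor((33-1)/2) = 16

16 errors


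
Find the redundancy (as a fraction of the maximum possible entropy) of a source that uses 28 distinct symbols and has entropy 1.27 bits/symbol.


H_max = log2(K) = log2(28) = 4.8074 bits/symbol. Redundancy = 1 - H/H_max = 1 - 1.27/4.8074 = 1 - 0.2642 = 0.7358

0.7358


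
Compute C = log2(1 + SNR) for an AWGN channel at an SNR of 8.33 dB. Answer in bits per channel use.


SNR_linear = 10^(8.33/10) = 6.8077; C = log2(1 + SNR_linear) = log2(1 + 6.8077) = 2.9649

2.9649 bits/channel use


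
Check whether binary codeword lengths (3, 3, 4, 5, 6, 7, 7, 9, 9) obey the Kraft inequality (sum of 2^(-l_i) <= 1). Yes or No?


Kraft sum = sum(2^(-l_i)) = 0.3789, need <= 1. Result: satisfied (a binary prefix-free code with these lengths exists)

Yes


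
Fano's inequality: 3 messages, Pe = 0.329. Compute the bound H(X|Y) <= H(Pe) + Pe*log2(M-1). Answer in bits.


H(Pe) = -Pe*log2(Pe) - (1-Pe)*log2(1-Pe) = -0.329*log2(0.329) - 0.671*log2(0.671) = 0.527664 + 0.386238 = 0.9139. Pe*log2(M-1) = 0.329*log2(2) = 0.329000. Bound = H(Pe) + Pe*log2(M-1) = 0.527664 + 0.386238 + 0.329000 = 1.2429

1.2429 bits


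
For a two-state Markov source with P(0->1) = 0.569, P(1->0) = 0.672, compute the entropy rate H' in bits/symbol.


Stationary distribution: pi_0 = p10/(p01+p10) = 0.5415, pi_1 = 0.4585. Entropy rate H' = pi_0*H(p01) + pi_1*H(p10) = 0.5415*0.9862 + 0.4585*0.9129 = 0.9526

0.9526 bits/symbol


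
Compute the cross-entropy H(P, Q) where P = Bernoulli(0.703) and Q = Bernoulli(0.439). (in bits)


H(P,Q) = -p*log2(q) - (1-p)*log2(1-q). -0.703*log2(0.439) = 0.834958; -0.297*log2(0.561) = 0.247676. H(P,Q) = 0.834958 + 0.247676 = 1.0826

1.0826 bits


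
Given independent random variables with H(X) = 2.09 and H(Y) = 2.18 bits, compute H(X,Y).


For independent variables, H(X,Y) = H(X) + H(Y) = 2.09 + 2.18 = 4.27

4.27 bits


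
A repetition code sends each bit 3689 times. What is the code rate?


Rate = k/n = 1/3689

1/3689


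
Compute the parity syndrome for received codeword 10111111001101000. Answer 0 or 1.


Syndrome = XOR of all bits = 1 XOR 0 XOR 1 XOR 1 XOR 1 XOR 1 XOR 1 XOR 1 XOR 0 XOR 0 XOR 1 XOR 1 XOR 0 XOR 1 XOR 0 XOR 0 XOR 0 = 0

0


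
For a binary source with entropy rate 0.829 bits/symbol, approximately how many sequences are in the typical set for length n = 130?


log2|A_typical| = nH = 130 * 0.829 = 107.77, so |A_typical| ~ 2^107.77 = 2.767e+32

2.767e+32


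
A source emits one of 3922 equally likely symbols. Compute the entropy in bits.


H = log2(n) = log2(3922) = 11.9374

11.9374 bits


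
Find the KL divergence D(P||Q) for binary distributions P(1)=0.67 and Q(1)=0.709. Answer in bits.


KL = p*log2(p/q) + (1-p)*log2((1-p)/(1-q)) = 0.67*log2(0.67/0.709) + 0.33*log2(0.33/0.291) = 0.0052

0.0052 bits


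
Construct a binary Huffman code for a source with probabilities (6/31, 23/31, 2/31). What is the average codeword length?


Huffman construction (repeatedly merge the two least-probable nodes; each merge adds 1 bit to every symbol beneath it): 2/31 + 6/31 = 8/31; 8/31 + 23/31 = 1. Resulting codeword lengths (in the order the probabilities were given): (2, 1, 2). L_avg = sum(p_i * l_i) = 6/31*2 + 23/31*1 + 2/31*2 = 39/31 = 1.2581

1.2581 bits


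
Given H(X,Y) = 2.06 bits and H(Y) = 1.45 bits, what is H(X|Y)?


H(X|Y) = H(X,Y) - H(Y) = 2.06 - 1.45 = 0.61

0.61 bits


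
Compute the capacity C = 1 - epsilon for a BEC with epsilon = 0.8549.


C = 1 - epsilon = 1 - 0.8549 = 0.1451

0.1451 bits


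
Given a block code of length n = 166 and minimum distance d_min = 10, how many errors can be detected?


Detection capability = d_min - 1 = 10 - 1 = 9

9 errors


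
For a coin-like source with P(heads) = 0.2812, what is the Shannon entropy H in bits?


H = -p*log2(p) - (1-p)*log2(1-p). -0.2812*log2(0.2812) = 0.514689; -0.7188*log2(0.7188) = 0.342392. H = 0.514689 + 0.342392 = 0.8571

0.8571 bits


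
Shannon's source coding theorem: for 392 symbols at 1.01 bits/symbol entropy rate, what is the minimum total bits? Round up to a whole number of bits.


Minimum bits >= n * H = 392 * 1.01 = 395.92, rounded up to a whole number of bits = 396

396 bits


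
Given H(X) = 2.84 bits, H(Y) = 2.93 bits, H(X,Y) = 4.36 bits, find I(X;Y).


I(X;Y) = H(X) + H(Y) - H(X,Y) = 2.84 + 2.93 - 4.36 = 1.41

1.41 bits


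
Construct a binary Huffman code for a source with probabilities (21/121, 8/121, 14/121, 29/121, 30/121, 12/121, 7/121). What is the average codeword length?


Huffman construction (repeatedly merge the two least-probable nodes; each merge adds 1 bit to every symbol beneath it): 7/121 + 8/121 = 15/121; 12/121 + 14/121 = 26/121; 15/121 + 21/121 = 36/121; 26/121 + 29/121 = 5/11; 30/121 + 36/121 = 6/11; 5/11 + 6/11 = 1. Resulting codeword lengths (in the order the probabilities were given): (3, 4, 3, 2, 2, 3, 4). L_avg = sum(p_i * l_i) = 21/121*3 + 8/121*4 + 14/121*3 + 29/121*2 + 30/121*2 + 12/121*3 + 7/121*4 = 29/11 = 2.6364

2.6364 bits


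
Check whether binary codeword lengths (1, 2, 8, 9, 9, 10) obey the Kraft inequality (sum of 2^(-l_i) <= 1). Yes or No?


Kraft sum = sum(2^(-l_i)) = 0.7588, need <= 1. Result: satisfied (a binary prefix-free code with these lengths exists)

Yes


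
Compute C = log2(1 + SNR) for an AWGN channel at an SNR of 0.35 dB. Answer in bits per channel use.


SNR_linear = 10^(0.35/10) = 1.0839; C = log2(1 + SNR_linear) = log2(1 + 1.0839) = 1.0593

1.0593 bits/channel use


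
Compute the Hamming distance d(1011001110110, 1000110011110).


Count differing positions: . . ^ ^ ^ ^ ^ ^ . ^ . . . = 7 differences

7


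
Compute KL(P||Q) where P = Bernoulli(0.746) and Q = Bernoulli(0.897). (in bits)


KL = p*log2(p/q) + (1-p)*log2((1-p)/(1-q)) = 0.746*log2(0.746/0.897) + 0.254*log2(0.254/0.103) = 0.1324

0.1324 bits


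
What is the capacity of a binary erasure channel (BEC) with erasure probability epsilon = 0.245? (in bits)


C = 1 - epsilon = 1 - 0.245 = 0.755

0.755 bits


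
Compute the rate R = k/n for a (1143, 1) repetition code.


Rate = k/n = 1/1143

1/1143


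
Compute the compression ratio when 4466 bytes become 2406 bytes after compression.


Ratio = original / compressed = 4466 / 2406 = 1.8562

1.8562


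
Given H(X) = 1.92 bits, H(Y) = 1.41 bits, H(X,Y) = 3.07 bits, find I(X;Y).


I(X;Y) = H(X) + H(Y) - H(X,Y) = 1.92 + 1.41 - 3.07 = 0.26

0.26 bits


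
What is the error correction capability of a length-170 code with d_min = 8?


Correction capability = floor((d-1)/2) = floor((8-1)/2) = 3

3 errors


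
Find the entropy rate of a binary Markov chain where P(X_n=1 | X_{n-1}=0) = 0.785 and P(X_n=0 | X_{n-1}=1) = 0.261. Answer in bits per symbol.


Stationary distribution: pi_0 = p10/(p01+p10) = 0.2495, pi_1 = 0.7505. Entropy rate H' = pi_0*H(p01) + pi_1*H(p10) = 0.2495*0.7509 + 0.7505*0.8283 = 0.809

0.809 bits/symbol


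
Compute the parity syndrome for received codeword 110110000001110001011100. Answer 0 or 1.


Syndrome = XOR of all bits = 1 XOR 1 XOR 0 XOR 1 XOR 1 XOR 0 XOR 0 XOR 0 XOR 0 XOR 0 XOR 0 XOR 1 XOR 1 XOR 1 XOR 0 XOR 0 XOR 0 XOR 1 XOR 0 XOR 1 XOR 1 XOR 1 XOR 0 XOR 0 = 1

1


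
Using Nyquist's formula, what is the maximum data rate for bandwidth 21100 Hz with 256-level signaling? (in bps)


Rate = 2 * B * log2(M) = 2 * 21100 * 8.0 = 337600.0

337600.0 bps


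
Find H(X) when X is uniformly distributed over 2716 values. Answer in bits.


H = log2(n) = log2(2716) = 11.4073

11.4073 bits


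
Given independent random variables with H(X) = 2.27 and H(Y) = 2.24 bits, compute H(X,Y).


For independent variables, H(X,Y) = H(X) + H(Y) = 2.27 + 2.24 = 4.51

4.51 bits


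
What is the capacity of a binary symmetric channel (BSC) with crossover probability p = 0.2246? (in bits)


H(p) = -p*log2(p) - (1-p)*log2(1-p) = -0.2246*log2(0.2246) - 0.7754*log2(0.7754) = 0.483916 + 0.284562 = 0.7685. C = 1 - H(p) = 1 - 0.7685 = 0.2315

0.2315 bits


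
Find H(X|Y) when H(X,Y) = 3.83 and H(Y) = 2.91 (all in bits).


H(X|Y) = H(X,Y) - H(Y) = 3.83 - 2.91 = 0.92

0.92 bits


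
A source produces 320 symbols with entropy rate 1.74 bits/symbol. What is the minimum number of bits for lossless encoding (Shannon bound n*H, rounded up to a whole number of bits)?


Minimum bits >= n * H = 320 * 1.74 = 556.8, rounded up to a whole number of bits = 557

557 bits


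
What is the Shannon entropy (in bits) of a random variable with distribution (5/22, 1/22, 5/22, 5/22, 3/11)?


H = -sum(p_i * log2(p_i)). Terms: -(5/22)*log2(5/22) = 0.485796; -(1/22)*log2(1/22) = 0.202701; -(5/22)*log2(5/22) = 0.485796; -(5/22)*log2(5/22) = 0.485796; -(3/11)*log2(3/11) = 0.511219. H = 0.485796 + 0.202701 + 0.485796 + 0.485796 + 0.511219 = 2.1713

2.1713 bits


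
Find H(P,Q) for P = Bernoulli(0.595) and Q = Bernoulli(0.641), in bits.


H(P,Q) = -p*log2(q) - (1-p)*log2(1-q). -0.595*log2(0.641) = 0.381754; -0.405*log2(0.359) = 0.598567. H(P,Q) = 0.381754 + 0.598567 = 0.9803

0.9803 bits


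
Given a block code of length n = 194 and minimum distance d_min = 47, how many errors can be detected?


Detection capability = d_min - 1 = 47 - 1 = 46

46 errors


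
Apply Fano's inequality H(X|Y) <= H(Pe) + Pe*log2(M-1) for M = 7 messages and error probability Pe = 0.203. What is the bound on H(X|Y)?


H(Pe) = -Pe*log2(Pe) - (1-Pe)*log2(1-Pe) = -0.203*log2(0.203) - 0.797*log2(0.797) = 0.466991 + 0.260897 = 0.7279. Pe*log2(M-1) = 0.203*log2(6) = 0.524747. Bound = H(Pe) + Pe*log2(M-1) = 0.466991 + 0.260897 + 0.524747 = 1.2526

1.2526 bits


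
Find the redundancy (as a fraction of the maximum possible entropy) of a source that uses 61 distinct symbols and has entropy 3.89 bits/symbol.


H_max = log2(K) = log2(61) = 5.9307 bits/symbol. Redundancy = 1 - H/H_max = 1 - 3.89/5.9307 = 1 - 0.6559 = 0.3441

0.3441


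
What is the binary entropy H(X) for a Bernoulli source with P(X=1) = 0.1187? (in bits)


H = -p*log2(p) - (1-p)*log2(1-p). -0.1187*log2(0.1187) = 0.364956; -0.8813*log2(0.8813) = 0.160656. H = 0.364956 + 0.160656 = 0.5256

0.5256 bits


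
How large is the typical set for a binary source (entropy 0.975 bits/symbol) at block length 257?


log2|A_typical| = nH = 257 * 0.975 = 250.575, so |A_typical| ~ 2^250.575 = 2.695e+75

2.695e+75


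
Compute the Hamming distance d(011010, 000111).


Count differing positions: . ^ ^ ^ . ^ = 4 differences

4


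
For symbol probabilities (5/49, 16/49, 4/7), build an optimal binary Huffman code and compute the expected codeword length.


Huffman construction (repeatedly merge the two least-probable nodes; each merge adds 1 bit to every symbol beneath it): 5/49 + 16/49 = 3/7; 3/7 + 4/7 = 1. Resulting codeword lengths (in the order the probabilities were given): (2, 2, 1). L_avg = sum(p_i * l_i) = 5/49*2 + 16/49*2 + 4/7*1 = 10/7 = 1.4286

1.4286 bits


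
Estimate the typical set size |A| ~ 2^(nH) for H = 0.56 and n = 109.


log2|A_typical| = nH = 109 * 0.56 = 61.04, so |A_typical| ~ 2^61.04 = 2.371e+18

2.371e+18


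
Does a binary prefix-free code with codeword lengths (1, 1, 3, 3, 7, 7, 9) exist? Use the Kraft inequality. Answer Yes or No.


Kraft sum = sum(2^(-l_i)) = 1.2676, need <= 1. Result: violated (a binary prefix-free code with these lengths cannot exist)

No


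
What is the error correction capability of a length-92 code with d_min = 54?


Correction capability = floor((d-1)/2) = floor((54-1)/2) = 26

26 errors


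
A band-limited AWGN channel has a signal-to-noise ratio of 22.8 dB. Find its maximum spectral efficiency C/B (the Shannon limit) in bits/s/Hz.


SNR_linear = 10^(22.8/10) = 190.5461; C/B = log2(1 + SNR_linear) = log2(1 + 190.5461) = 7.5815

7.5815 bits/s/Hz


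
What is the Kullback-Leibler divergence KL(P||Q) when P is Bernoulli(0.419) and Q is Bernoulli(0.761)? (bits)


KL = p*log2(p/q) + (1-p)*log2((1-p)/(1-q)) = 0.419*log2(0.419/0.761) + 0.581*log2(0.581/0.239) = 0.3838

0.3838 bits


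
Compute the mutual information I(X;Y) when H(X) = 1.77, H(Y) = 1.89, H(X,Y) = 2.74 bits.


I(X;Y) = H(X) + H(Y) - H(X,Y) = 1.77 + 1.89 - 2.74 = 0.92

0.92 bits


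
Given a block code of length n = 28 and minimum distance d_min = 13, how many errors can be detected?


Detection capability = d_min - 1 = 13 - 1 = 12

12 errors


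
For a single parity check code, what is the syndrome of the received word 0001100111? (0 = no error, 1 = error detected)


Syndrome = XOR of all bits = 0 XOR 0 XOR 0 XOR 1 XOR 1 XOR 0 XOR 0 XOR 1 XOR 1 XOR 1 = 1

1


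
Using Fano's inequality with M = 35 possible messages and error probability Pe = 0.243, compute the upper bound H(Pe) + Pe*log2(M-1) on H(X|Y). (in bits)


H(Pe) = -Pe*log2(Pe) - (1-Pe)*log2(1-Pe) = -0.243*log2(0.243) - 0.757*log2(0.757) = 0.495956 + 0.304038 = 0.8. Pe*log2(M-1) = 0.243*log2(34) = 1.236253. Bound = H(Pe) + Pe*log2(M-1) = 0.495956 + 0.304038 + 1.236253 = 2.0362

2.0362 bits


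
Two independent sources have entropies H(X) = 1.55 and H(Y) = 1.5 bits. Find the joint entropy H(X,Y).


For independent variables, H(X,Y) = H(X) + H(Y) = 1.55 + 1.5 = 3.05

3.05 bits


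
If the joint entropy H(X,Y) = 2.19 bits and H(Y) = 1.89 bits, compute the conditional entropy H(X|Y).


H(X|Y) = H(X,Y) - H(Y) = 2.19 - 1.89 = 0.3

0.3 bits


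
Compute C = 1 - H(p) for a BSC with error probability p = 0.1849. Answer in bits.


H(p) = -p*log2(p) - (1-p)*log2(1-p) = -0.1849*log2(0.1849) - 0.8151*log2(0.8151) = 0.450265 + 0.240415 = 0.6907. C = 1 - H(p) = 1 - 0.6907 = 0.3093

0.3093 bits


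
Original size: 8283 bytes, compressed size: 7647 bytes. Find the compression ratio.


Ratio = original / compressed = 8283 / 7647 = 1.0832

1.0832


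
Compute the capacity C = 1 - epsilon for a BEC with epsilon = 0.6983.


C = 1 - epsilon = 1 - 0.6983 = 0.3017

0.3017 bits


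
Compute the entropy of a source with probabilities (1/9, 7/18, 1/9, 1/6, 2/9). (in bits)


H = -sum(p_i * log2(p_i)). Terms: -(1/9)*log2(1/9) = 0.352214; -(7/18)*log2(7/18) = 0.529888; -(1/9)*log2(1/9) = 0.352214; -(1/6)*log2(1/6) = 0.430827; -(2/9)*log2(2/9) = 0.482206. H = 0.352214 + 0.529888 + 0.352214 + 0.430827 + 0.482206 = 2.1473

2.1473 bits


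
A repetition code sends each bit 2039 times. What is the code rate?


Rate = k/n = 1/2039

1/2039


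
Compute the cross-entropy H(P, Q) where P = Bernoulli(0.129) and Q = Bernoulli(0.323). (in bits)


H(P,Q) = -p*log2(q) - (1-p)*log2(1-q). -0.129*log2(0.323) = 0.210321; -0.871*log2(0.677) = 0.490175. H(P,Q) = 0.210321 + 0.490175 = 0.7005

0.7005 bits


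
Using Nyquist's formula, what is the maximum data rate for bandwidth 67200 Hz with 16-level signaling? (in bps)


Rate = 2 * B * log2(M) = 2 * 67200 * 4.0 = 537600.0

537600.0 bps


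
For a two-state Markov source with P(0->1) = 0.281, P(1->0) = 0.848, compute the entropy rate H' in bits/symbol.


Stationary distribution: pi_0 = p10/(p01+p10) = 0.7511, pi_1 = 0.2489. Entropy rate H' = pi_0*H(p01) + pi_1*H(p10) = 0.7511*0.8568 + 0.2489*0.6148 = 0.7966

0.7966 bits/symbol


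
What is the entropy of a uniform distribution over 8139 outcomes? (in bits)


H = log2(n) = log2(8139) = 12.9906

12.9906 bits


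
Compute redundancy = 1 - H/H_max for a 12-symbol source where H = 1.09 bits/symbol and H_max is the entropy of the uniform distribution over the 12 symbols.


H_max = log2(K) = log2(12) = 3.585 bits/symbol. Redundancy = 1 - H/H_max = 1 - 1.09/3.585 = 1 - 0.304 = 0.696

0.696


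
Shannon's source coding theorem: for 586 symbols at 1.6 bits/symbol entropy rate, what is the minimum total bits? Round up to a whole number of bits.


Minimum bits >= n * H = 586 * 1.6 = 937.6, rounded up to a whole number of bits = 938

938 bits


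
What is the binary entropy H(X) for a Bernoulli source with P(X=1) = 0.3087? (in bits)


H = -p*log2(p) - (1-p)*log2(1-p). -0.3087*log2(0.3087) = 0.523470; -0.6913*log2(0.6913) = 0.368198. H = 0.523470 + 0.368198 = 0.8917

0.8917 bits


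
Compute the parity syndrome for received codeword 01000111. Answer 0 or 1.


Syndrome = XOR of all bits = 0 XOR 1 XOR 0 XOR 0 XOR 0 XOR 1 XOR 1 XOR 1 = 0

0


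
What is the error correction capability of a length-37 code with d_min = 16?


Correction capability = floor((d-1)/2) = floor((16-1)/2) = 7

7 errors


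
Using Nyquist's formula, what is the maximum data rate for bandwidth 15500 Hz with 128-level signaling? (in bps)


Rate = 2 * B * log2(M) = 2 * 15500 * 7.0 = 217000.0

217000.0 bps


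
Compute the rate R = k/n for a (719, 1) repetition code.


Rate = k/n = 1/719

1/719


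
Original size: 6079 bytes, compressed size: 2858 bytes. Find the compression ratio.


Ratio = original / compressed = 6079 / 2858 = 2.127

2.127


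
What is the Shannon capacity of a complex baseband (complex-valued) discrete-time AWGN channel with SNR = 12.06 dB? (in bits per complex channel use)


SNR_linear = 10^(12.06/10) = 16.0694; C = log2(1 + SNR_linear) = log2(1 + 16.0694) = 4.0933

4.0933 bits/channel use


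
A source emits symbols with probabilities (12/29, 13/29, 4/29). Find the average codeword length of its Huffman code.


Huffman construction (repeatedly merge the two least-probable nodes; each merge adds 1 bit to every symbol beneath it): 4/29 + 12/29 = 16/29; 13/29 + 16/29 = 1. Resulting codeword lengths (in the order the probabilities were given): (2, 1, 2). L_avg = sum(p_i * l_i) = 12/29*2 + 13/29*1 + 4/29*2 = 45/29 = 1.5517

1.5517 bits


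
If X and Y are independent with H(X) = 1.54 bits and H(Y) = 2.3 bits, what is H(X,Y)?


For independent variables, H(X,Y) = H(X) + H(Y) = 1.54 + 2.3 = 3.84

3.84 bits


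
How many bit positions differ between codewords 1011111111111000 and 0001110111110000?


Count differing positions: ^ . ^ . . . ^ . . . . . ^ . . . = 4 differences

4


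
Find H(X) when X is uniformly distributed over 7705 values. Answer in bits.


H = log2(n) = log2(7705) = 12.9116

12.9116 bits


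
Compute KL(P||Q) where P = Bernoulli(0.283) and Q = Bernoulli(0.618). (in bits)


KL = p*log2(p/q) + (1-p)*log2((1-p)/(1-q)) = 0.283*log2(0.283/0.618) + 0.717*log2(0.717/0.382) = 0.3324

0.3324 bits


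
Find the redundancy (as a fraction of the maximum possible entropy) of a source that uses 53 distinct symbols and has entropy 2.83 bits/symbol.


H_max = log2(K) = log2(53) = 5.7279 bits/symbol. Redundancy = 1 - H/H_max = 1 - 2.83/5.7279 = 1 - 0.4941 = 0.5059

0.5059


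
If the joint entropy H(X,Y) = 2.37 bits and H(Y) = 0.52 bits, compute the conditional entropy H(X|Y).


H(X|Y) = H(X,Y) - H(Y) = 2.37 - 0.52 = 1.85

1.85 bits


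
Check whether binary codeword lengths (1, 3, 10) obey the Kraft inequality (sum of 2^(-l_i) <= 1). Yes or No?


Kraft sum = sum(2^(-l_i)) = 0.626, need <= 1. Result: satisfied (a binary prefix-free code with these lengths exists)

Yes


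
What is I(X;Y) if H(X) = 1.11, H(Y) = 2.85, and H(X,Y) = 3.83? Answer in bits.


I(X;Y) = H(X) + H(Y) - H(X,Y) = 1.11 + 2.85 - 3.83 = 0.13

0.13 bits


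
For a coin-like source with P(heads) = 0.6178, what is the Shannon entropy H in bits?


H = -p*log2(p) - (1-p)*log2(1-p). -0.6178*log2(0.6178) = 0.429240; -0.3822*log2(0.3822) = 0.530341. H = 0.429240 + 0.530341 = 0.9596

0.9596 bits


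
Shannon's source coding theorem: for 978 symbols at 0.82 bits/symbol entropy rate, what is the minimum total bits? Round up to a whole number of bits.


Minimum bits >= n * H = 978 * 0.82 = 801.96, rounded up to a whole number of bits = 802

802 bits


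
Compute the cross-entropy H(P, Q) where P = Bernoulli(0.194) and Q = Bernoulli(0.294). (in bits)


H(P,Q) = -p*log2(q) - (1-p)*log2(1-q). -0.194*log2(0.294) = 0.342626; -0.806*log2(0.706) = 0.404821. H(P,Q) = 0.342626 + 0.404821 = 0.7474

0.7474 bits


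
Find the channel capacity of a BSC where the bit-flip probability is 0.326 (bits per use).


H(p) = -p*log2(p) - (1-p)*log2(1-p) = -0.326*log2(0.326) - 0.674*log2(0.674) = 0.527160 + 0.383627 = 0.9108. C = 1 - H(p) = 1 - 0.9108 = 0.0892

0.0892 bits


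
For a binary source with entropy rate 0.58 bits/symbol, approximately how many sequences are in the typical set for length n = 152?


log2|A_typical| = nH = 152 * 0.58 = 88.16, so |A_typical| ~ 2^88.16 = 3.458e+26

3.458e+26


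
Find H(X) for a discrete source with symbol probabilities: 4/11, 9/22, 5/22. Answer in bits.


H = -sum(p_i * log2(p_i)). Terms: -(4/11)*log2(4/11) = 0.530702; -(9/22)*log2(9/22) = 0.527525; -(5/22)*log2(5/22) = 0.485796. H = 0.530702 + 0.527525 + 0.485796 = 1.544

1.544 bits


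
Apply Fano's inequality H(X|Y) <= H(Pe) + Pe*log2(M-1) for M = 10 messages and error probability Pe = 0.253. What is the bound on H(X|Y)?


H(Pe) = -Pe*log2(Pe) - (1-Pe)*log2(1-Pe) = -0.253*log2(0.253) - 0.747*log2(0.747) = 0.501646 + 0.314352 = 0.816. Pe*log2(M-1) = 0.253*log2(9) = 0.801991. Bound = H(Pe) + Pe*log2(M-1) = 0.501646 + 0.314352 + 0.801991 = 1.618

1.618 bits


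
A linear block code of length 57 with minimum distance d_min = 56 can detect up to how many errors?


Detection capability = d_min - 1 = 56 - 1 = 55

55 errors


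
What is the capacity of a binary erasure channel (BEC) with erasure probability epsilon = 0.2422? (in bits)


C = 1 - epsilon = 1 - 0.2422 = 0.7578

0.7578 bits


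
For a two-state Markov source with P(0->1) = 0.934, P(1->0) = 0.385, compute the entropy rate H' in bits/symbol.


Stationary distribution: pi_0 = p10/(p01+p10) = 0.2919, pi_1 = 0.7081. Entropy rate H' = pi_0*H(p01) + pi_1*H(p10) = 0.2919*0.3508 + 0.7081*0.9615 = 0.7832

0.7832 bits/symbol


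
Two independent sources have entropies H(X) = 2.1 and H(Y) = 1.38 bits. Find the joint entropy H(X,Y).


For independent variables, H(X,Y) = H(X) + H(Y) = 2.1 + 1.38 = 3.48

3.48 bits


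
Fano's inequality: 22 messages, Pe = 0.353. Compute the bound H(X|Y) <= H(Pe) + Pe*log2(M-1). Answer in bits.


H(Pe) = -Pe*log2(Pe) - (1-Pe)*log2(1-Pe) = -0.353*log2(0.353) - 0.647*log2(0.647) = 0.530298 + 0.406421 = 0.9367. Pe*log2(M-1) = 0.353*log2(21) = 1.550488. Bound = H(Pe) + Pe*log2(M-1) = 0.530298 + 0.406421 + 1.550488 = 2.4872

2.4872 bits


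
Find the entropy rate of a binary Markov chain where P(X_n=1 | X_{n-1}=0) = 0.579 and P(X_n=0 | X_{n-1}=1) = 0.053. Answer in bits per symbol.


Stationary distribution: pi_0 = p10/(p01+p10) = 0.0839, pi_1 = 0.9161. Entropy rate H' = pi_0*H(p01) + pi_1*H(p10) = 0.0839*0.9819 + 0.9161*0.299 = 0.3563

0.3563 bits/symbol


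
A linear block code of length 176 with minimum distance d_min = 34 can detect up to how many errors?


Detection capability = d_min - 1 = 34 - 1 = 33

33 errors


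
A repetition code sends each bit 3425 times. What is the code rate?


Rate = k/n = 1/3425

1/3425


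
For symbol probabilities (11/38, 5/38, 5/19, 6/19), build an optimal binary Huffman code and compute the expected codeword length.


Huffman construction (repeatedly merge the two least-probable nodes; each merge adds 1 bit to every symbol beneath it): 5/38 + 5/19 = 15/38; 11/38 + 6/19 = 23/38; 15/38 + 23/38 = 1. Resulting codeword lengths (in the order the probabilities were given): (2, 2, 2, 2). L_avg = sum(p_i * l_i) = 11/38*2 + 5/38*2 + 5/19*2 + 6/19*2 = 2

2.0 bits


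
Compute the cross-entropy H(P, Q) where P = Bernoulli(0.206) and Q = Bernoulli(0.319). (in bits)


H(P,Q) = -p*log2(q) - (1-p)*log2(1-q). -0.206*log2(0.319) = 0.339565; -0.794*log2(0.681) = 0.440093. H(P,Q) = 0.339565 + 0.440093 = 0.7797

0.7797 bits


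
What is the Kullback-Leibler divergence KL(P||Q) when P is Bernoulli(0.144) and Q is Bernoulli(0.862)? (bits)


KL = p*log2(p/q) + (1-p)*log2((1-p)/(1-q)) = 0.144*log2(0.144/0.862) + 0.856*log2(0.856/0.138) = 1.882

1.882 bits


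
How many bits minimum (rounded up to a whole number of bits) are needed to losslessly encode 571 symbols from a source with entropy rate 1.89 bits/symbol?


Minimum bits >= n * H = 571 * 1.89 = 1079.19, rounded up to a whole number of bits = 1080

1080 bits


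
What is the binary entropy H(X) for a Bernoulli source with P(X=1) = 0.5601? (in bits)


H = -p*log2(p) - (1-p)*log2(1-p). -0.5601*log2(0.5601) = 0.468380; -0.4399*log2(0.4399) = 0.521173. H = 0.468380 + 0.521173 = 0.9896

0.9896 bits


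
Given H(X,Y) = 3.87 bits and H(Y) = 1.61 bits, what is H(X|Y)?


H(X|Y) = H(X,Y) - H(Y) = 3.87 - 1.61 = 2.26

2.26 bits


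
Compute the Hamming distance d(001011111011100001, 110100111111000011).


Count differing positions: ^ ^ ^ ^ ^ ^ . . . ^ . . ^ . . . ^ . = 9 differences

9


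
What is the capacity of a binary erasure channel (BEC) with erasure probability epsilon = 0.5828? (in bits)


C = 1 - epsilon = 1 - 0.5828 = 0.4172

0.4172 bits


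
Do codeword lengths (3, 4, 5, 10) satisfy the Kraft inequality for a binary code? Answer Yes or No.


Kraft sum = sum(2^(-l_i)) = 0.2197, need <= 1. Result: satisfied (a binary prefix-free code with these lengths exists)

Yes


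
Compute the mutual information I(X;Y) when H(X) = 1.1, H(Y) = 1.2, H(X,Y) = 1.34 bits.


I(X;Y) = H(X) + H(Y) - H(X,Y) = 1.1 + 1.2 - 1.34 = 0.96

0.96 bits


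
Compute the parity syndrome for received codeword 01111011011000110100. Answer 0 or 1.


Syndrome = XOR of all bits = 0 XOR 1 XOR 1 XOR 1 XOR 1 XOR 0 XOR 1 XOR 1 XOR 0 XOR 1 XOR 1 XOR 0 XOR 0 XOR 0 XOR 1 XOR 1 XOR 0 XOR 1 XOR 0 XOR 0 = 1

1


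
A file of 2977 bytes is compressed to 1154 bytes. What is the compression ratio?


Ratio = original / compressed = 2977 / 1154 = 2.5797

2.5797


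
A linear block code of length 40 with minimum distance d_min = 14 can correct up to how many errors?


Correction capability = floor((d-1)/2) = floor((14-1)/2) = 6

6 errors


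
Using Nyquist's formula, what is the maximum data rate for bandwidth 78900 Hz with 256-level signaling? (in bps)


Rate = 2 * B * log2(M) = 2 * 78900 * 8.0 = 1262400.0

1262400.0 bps


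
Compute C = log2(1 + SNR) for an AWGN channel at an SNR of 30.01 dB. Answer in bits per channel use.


SNR_linear = 10^(30.01/10) = 1002.3052; C = log2(1 + SNR_linear) = log2(1 + 1002.3052) = 9.9705

9.9705 bits/channel use


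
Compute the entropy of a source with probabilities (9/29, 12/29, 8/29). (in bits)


H = -sum(p_i * log2(p_i)). Terms: -(9/29)*log2(9/29) = 0.523879; -(12/29)*log2(12/29) = 0.526766; -(8/29)*log2(8/29) = 0.512546. H = 0.523879 + 0.526766 + 0.512546 = 1.5632

1.5632 bits


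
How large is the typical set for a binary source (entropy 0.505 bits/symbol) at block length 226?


log2|A_typical| = nH = 226 * 0.505 = 114.13, so |A_typical| ~ 2^114.13 = 2.273e+34

2.273e+34


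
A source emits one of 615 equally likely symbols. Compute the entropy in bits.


H = log2(n) = log2(615) = 9.2644

9.2644 bits


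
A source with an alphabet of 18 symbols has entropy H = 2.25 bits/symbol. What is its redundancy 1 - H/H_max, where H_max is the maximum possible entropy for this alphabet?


H_max = log2(K) = log2(18) = 4.1699 bits/symbol. Redundancy = 1 - H/H_max = 1 - 2.25/4.1699 = 1 - 0.5396 = 0.4604

0.4604


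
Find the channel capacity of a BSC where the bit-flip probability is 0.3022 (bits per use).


H(p) = -p*log2(p) - (1-p)*log2(1-p) = -0.3022*log2(0.3022) - 0.6978*log2(0.6978) = 0.521725 + 0.362238 = 0.884. C = 1 - H(p) = 1 - 0.884 = 0.116

0.116 bits
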